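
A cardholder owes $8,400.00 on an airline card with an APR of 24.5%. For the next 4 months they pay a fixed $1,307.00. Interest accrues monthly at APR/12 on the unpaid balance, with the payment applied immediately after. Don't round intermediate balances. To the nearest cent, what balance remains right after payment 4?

Monthly rate r = 24.5%/12 = 2.04167% = 0.0204167.
Each month: B ← B·(1+r) − $1,307.00.
Month 1: interest $171.50; balance after payment $7,264.50.
Month 2: interest $148.32; balance after payment $6,105.82.
Month 3: interest $124.66; balance after payment $4,923.48.
Month 4: interest $100.52; balance after payment $3,717.00.

$3,717.00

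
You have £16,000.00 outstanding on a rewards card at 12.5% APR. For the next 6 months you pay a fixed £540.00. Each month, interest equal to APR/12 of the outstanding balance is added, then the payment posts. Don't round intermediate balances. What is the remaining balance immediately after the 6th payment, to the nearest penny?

£13,700.85

Monthly rate r = 12.5%/12 = 1.04167% = 0.0104167.
Each month: B ← B·(1+r) − £540.00.
Month 1: interest £166.67; balance after payment £15,626.67.
Month 2: interest £162.78; balance after payment £15,249.44.
Month 3: interest £158.85; balance after payment £14,868.29.
Month 4: interest £154.88; balance after payment £14,483.17.
Month 5: interest £150.87; balance after payment £14,094.04.
Month 6: interest £146.81; balance after payment £13,700.85.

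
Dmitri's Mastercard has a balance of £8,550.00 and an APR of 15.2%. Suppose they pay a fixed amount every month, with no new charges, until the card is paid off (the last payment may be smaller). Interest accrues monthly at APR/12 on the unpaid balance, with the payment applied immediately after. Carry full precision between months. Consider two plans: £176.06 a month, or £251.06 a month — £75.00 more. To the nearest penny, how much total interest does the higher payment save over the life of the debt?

£2,095.82

Monthly rate r = 15.2%/12 = 1.26667% = 0.0126667.
At £176.06/mo: n = ⌈−ln(1 − rB₀/P)/ln(1+r)⌉ = 76 payments (last £151.46); total interest = total paid − £8,550.00 = £4,805.96.
At £251.06/mo: 45 payments (last £213.50); total interest £2,710.14.
Interest saved = £4,805.96 − £2,710.14 = £2,095.82.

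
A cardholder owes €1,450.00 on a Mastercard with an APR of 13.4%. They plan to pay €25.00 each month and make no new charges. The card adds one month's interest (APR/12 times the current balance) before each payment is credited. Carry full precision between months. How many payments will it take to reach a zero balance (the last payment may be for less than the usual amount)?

94 payments

Monthly rate r = 13.4%/12 = 1.11667% = 0.0111667.
Recurrence: B ← B·(1+r) − €25.00.
Month 1: interest €16.19; balance after payment €1,441.19.
Month 2: interest €16.09; balance after payment €1,432.28.
Closed form: n = −ln(1 − rB₀/P)/ln(1+r) = −ln(0.35233)/ln(1.01117) ≈ 93.940, so the balance reaches zero during payment 94.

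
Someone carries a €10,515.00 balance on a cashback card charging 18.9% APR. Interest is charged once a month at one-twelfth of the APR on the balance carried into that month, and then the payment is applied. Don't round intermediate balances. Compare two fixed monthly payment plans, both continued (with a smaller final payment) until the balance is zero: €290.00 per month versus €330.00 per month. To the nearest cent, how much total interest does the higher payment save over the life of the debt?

Monthly rate r = 18.9%/12 = 1.575% = 0.01575.
At €290.00/mo: n = ⌈−ln(1 − rB₀/P)/ln(1+r)⌉ = 55 payments (last €48.51); total interest = total paid − €10,515.00 = €5,193.51.
At €330.00/mo: 45 payments (last €196.15); total interest €4,201.15.
Interest saved = €5,193.51 − €4,201.15 = €992.36.

€992.36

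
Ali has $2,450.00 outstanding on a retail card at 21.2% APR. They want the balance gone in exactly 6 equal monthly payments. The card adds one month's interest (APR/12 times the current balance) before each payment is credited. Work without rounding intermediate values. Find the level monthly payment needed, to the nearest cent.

$433.95

Monthly rate r = 21.2%/12 = 1.76667% = 0.0176667.
Level-payment amortization: P = B₀·r / (1 − (1+r)^(−n)) = 2450.00·0.0176667 / (1 − 1.01767^(−6)).
Denominator 1 − (1+r)^(−6) = 0.0997425946.
P = 43.2833 / 0.0997425946 ≈ 433.95.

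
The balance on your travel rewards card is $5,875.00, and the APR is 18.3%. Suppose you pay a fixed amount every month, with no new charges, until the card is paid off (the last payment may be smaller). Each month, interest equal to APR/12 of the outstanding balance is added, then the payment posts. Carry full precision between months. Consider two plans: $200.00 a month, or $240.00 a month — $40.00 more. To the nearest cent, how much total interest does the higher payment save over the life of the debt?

$441.35

Monthly rate r = 18.3%/12 = 1.525% = 0.01525.
At $200.00/mo: n = ⌈−ln(1 − rB₀/P)/ln(1+r)⌉ = 40 payments (last $51.69); total interest = total paid − $5,875.00 = $1,976.69.
At $240.00/mo: 31 payments (last $210.34); total interest $1,535.34.
Interest saved = $1,976.69 − $1,535.34 = $441.35.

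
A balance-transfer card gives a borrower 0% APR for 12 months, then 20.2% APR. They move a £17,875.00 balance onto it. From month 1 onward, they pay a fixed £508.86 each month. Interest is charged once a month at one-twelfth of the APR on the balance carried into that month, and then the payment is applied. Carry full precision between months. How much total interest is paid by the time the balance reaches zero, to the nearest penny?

£3,265.74

Promo months 1–12 at r₀ = 0%/12 = 0; months 13+ at r₁ = 20.2%/12 = 0.0168333.
After month 12 (no interest yet): B = £17,875.00 − 12·£508.86 = £11,768.68.
Then at r₁ with £508.86/mo: n₂ = −ln(1 − r₁·B/P)/ln(1+r₁) ≈ 29.54 → 30 more payments.
Total paid = 41·£508.86 + £277.48 = £21,140.74; interest = £21,140.74 − £17,875.00 = £3,265.74.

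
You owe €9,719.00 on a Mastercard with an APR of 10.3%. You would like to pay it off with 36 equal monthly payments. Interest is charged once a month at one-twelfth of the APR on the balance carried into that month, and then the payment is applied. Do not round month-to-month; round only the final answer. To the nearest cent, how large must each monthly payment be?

€314.98

Monthly rate r = 10.3%/12 = 0.858333% = 0.00858333.
Level-payment amortization: P = B₀·r / (1 − (1+r)^(−n)) = 9719.00·0.00858333 / (1 − 1.00858^(−36)).
Denominator 1 − (1+r)^(−36) = 0.264850512.
P = 83.4214 / 0.264850512 ≈ 314.98.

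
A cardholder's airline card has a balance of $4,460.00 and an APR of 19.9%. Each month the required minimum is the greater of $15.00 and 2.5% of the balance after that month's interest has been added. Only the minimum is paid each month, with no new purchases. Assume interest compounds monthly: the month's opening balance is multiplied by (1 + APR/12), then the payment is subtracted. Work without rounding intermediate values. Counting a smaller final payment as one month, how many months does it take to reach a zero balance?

Monthly rate r = 19.9%/12 = 1.65833% = 0.0165833.
While 2.5% of the post-interest balance exceeds $15.00, each month B ← (B·(1+r))·(1 − 0.025), i.e. B shrinks by the factor (1+r)·0.975 = 0.99117.
This holds for months 1–228. Entering month 229 the balance is $590.18; 2.5% of the post-interest balance is now below $15.00, so the flat $15.00 minimum applies from here.
From month 229 a fixed $15.00 at rate r clears $590.18 in 65 more payments. Total: 228 + 65 = 293 months.

293 months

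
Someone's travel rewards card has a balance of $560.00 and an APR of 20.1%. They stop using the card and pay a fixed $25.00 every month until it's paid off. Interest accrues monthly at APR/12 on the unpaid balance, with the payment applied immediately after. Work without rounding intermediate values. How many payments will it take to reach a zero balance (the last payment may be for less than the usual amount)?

29 months

Monthly rate r = 20.1%/12 = 1.675% = 0.01675.
Recurrence: B ← B·(1+r) − $25.00.
Month 1: interest $9.38; balance after payment $544.38.
Month 2: interest $9.12; balance after payment $528.50.
Closed form: n = −ln(1 − rB₀/P)/ln(1+r) = −ln(0.6248)/ln(1.01675) ≈ 28.314, so the balance reaches zero during payment 29.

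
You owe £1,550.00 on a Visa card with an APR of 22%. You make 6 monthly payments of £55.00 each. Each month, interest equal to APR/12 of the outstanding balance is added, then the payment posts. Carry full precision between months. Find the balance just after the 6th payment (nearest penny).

Monthly rate r = 22%/12 = 1.83333% = 0.0183333.
Each month: B ← B·(1+r) − £55.00.
Month 1: interest £28.42; balance after payment £1,523.42.
Month 2: interest £27.93; balance after payment £1,496.35.
Month 3: interest £27.43; balance after payment £1,468.78.
Month 4: interest £26.93; balance after payment £1,440.71.
Month 5: interest £26.41; balance after payment £1,412.12.
Month 6: interest £25.89; balance after payment £1,383.01.

£1,383.01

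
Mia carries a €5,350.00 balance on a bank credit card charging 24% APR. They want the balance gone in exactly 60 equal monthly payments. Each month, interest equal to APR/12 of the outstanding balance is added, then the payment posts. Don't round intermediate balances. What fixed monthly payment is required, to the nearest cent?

€153.91

Monthly rate r = 24%/12 = 2% = 0.02.
Level-payment amortization: P = B₀·r / (1 − (1+r)^(−n)) = 5350.00·0.02 / (1 − 1.02^(−60)).
Denominator 1 − (1+r)^(−60) = 0.695217734.
P = 107 / 0.695217734 ≈ 153.91.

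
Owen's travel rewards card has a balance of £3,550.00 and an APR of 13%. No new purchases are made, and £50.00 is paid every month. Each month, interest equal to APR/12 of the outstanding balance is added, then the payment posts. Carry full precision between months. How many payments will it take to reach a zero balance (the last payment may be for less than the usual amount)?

137 payments

Monthly rate r = 13%/12 = 1.08333% = 0.0108333.
Recurrence: B ← B·(1+r) − £50.00.
Month 1: interest £38.46; balance after payment £3,538.46.
Month 2: interest £38.33; balance after payment £3,526.79.
Closed form: n = −ln(1 − rB₀/P)/ln(1+r) = −ln(0.23083)/ln(1.01083) ≈ 136.060, so the balance reaches zero during payment 137.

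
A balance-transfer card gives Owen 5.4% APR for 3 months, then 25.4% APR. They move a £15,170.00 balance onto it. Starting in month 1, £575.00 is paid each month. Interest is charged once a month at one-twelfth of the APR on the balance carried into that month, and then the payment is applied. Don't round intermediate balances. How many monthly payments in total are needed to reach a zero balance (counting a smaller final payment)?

37 payments

Promo months 1–3 at r₀ = 5.4%/12 = 0.0045; months 4+ at r₁ = 25.4%/12 = 0.0211667.
After month 3: iterate B ← B·(1+r₀) − £575.00 for 3 months → £13,642.94.
Then at r₁ with £575.00/mo: n₂ = −ln(1 − r₁·B/P)/ln(1+r₁) ≈ 33.30 → 34 more payments.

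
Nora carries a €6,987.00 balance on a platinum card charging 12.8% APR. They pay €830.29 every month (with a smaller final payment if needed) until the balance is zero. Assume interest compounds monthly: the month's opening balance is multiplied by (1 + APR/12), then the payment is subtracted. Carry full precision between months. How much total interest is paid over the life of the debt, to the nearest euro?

Monthly rate r = 12.8%/12 = 1.06667% = 0.0106667.
Payoff takes n = ⌈−ln(1 − rB₀/P)/ln(1+r)⌉ = ⌈8.864⌉ = 9 payments; the last is €717.88.
Total paid = 8·€830.29 + €717.88 = €7,360.20.
Total interest = total paid − principal = €7,360.20 − €6,987.00 = €373.20.

€373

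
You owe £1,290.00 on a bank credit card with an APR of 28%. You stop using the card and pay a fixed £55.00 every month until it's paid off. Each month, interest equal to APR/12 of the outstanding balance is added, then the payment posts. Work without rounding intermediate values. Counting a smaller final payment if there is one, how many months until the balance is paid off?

35 payments

Monthly rate r = 28%/12 = 2.33333% = 0.0233333.
Recurrence: B ← B·(1+r) − £55.00.
Month 1: interest £30.10; balance after payment £1,265.10.
Month 2: interest £29.52; balance after payment £1,239.62.
Closed form: n = −ln(1 − rB₀/P)/ln(1+r) = −ln(0.45273)/ln(1.02333) ≈ 34.358, so the balance reaches zero during payment 35.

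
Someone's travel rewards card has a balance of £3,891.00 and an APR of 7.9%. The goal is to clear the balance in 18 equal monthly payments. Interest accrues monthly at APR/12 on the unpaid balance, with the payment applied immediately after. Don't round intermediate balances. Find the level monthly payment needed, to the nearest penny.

Monthly rate r = 7.9%/12 = 0.658333% = 0.00658333.
Level-payment amortization: P = B₀·r / (1 − (1+r)^(−n)) = 3891.00·0.00658333 / (1 − 1.00658^(−18)).
Denominator 1 − (1+r)^(−18) = 0.111403157.
P = 25.6158 / 0.111403157 ≈ 229.94.

£229.94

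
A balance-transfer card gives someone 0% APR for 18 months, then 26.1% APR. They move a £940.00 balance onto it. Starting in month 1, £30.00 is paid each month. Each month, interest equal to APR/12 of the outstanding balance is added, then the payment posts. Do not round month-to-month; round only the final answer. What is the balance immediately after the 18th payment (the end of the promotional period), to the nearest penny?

£400.00

Promo months 1–18 at r₀ = 0%/12 = 0; months 19+ at r₁ = 26.1%/12 = 0.02175.
After month 18 (no interest yet): B = £940.00 − 18·£30.00 = £400.00.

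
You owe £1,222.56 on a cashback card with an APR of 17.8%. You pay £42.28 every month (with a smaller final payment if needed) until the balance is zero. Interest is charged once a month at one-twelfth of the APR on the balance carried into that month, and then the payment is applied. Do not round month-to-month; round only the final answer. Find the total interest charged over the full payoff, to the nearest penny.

£386.09

Monthly rate r = 17.8%/12 = 1.48333% = 0.0148333.
Payoff takes n = ⌈−ln(1 − rB₀/P)/ln(1+r)⌉ = ⌈38.047⌉ = 39 payments; the last is £2.01.
Total paid = 38·£42.28 + £2.01 = £1,608.65.
Total interest = total paid − principal = £1,608.65 − £1,222.56 = £386.09.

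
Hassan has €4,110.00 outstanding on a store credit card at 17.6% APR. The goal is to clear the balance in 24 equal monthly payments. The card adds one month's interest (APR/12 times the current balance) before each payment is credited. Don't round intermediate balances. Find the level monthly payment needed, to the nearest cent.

Monthly rate r = 17.6%/12 = 1.46667% = 0.0146667.
Level-payment amortization: P = B₀·r / (1 − (1+r)^(−n)) = 4110.00·0.0146667 / (1 − 1.01467^(−24)).
Denominator 1 − (1+r)^(−24) = 0.294919735.
P = 60.28 / 0.294919735 ≈ 204.39.

€204.39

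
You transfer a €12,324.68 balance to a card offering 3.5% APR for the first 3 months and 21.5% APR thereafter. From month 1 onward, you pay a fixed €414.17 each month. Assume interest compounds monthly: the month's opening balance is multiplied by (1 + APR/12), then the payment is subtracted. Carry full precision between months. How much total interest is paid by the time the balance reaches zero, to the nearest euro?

Promo months 1–3 at r₀ = 3.5%/12 = 0.00291667; months 4+ at r₁ = 21.5%/12 = 0.0179167.
After month 3: iterate B ← B·(1+r₀) − €414.17 for 3 months → €11,186.70.
Then at r₁ with €414.17/mo: n₂ = −ln(1 − r₁·B/P)/ln(1+r₁) ≈ 37.25 → 38 more payments.
Total paid = 40·€414.17 + €104.72 = €16,671.52; interest = €16,671.52 − €12,324.68 = €4,346.84.

€4,347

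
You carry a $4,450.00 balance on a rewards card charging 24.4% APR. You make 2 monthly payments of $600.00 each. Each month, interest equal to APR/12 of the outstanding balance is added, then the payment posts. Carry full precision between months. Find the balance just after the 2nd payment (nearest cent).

Monthly rate r = 24.4%/12 = 2.03333% = 0.0203333.
Each month: B ← B·(1+r) − $600.00.
Month 1: interest $90.48; balance after payment $3,940.48.
Month 2: interest $80.12; balance after payment $3,420.61.

$3,420.61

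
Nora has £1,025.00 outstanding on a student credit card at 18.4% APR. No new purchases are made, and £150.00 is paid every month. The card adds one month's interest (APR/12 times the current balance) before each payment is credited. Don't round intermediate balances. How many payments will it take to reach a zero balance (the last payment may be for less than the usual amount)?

Monthly rate r = 18.4%/12 = 1.53333% = 0.0153333.
Recurrence: B ← B·(1+r) − £150.00.
Month 1: interest £15.72; balance after payment £890.72.
Month 2: interest £13.66; balance after payment £754.37.
Closed form: n = −ln(1 − rB₀/P)/ln(1+r) = −ln(0.89522)/ln(1.01533) ≈ 7.274, so the balance reaches zero during payment 8.

8 months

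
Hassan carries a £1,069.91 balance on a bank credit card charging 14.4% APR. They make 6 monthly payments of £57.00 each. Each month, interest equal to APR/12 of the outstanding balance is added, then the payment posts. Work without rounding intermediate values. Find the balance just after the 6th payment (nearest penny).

Monthly rate r = 14.4%/12 = 1.2% = 0.012.
Each month: B ← B·(1+r) − £57.00.
Month 1: interest £12.84; balance after payment £1,025.75.
Month 2: interest £12.31; balance after payment £981.06.
Month 3: interest £11.77; balance after payment £935.83.
Month 4: interest £11.23; balance after payment £890.06.
Month 5: interest £10.68; balance after payment £843.74.
Month 6: interest £10.12; balance after payment £796.87.

£796.87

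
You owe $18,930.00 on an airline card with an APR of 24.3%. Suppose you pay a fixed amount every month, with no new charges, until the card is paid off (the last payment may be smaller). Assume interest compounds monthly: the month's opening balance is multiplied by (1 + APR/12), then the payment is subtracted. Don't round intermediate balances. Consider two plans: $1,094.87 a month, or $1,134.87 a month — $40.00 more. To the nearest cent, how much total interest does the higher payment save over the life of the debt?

$204.90

Monthly rate r = 24.3%/12 = 2.025% = 0.02025.
At $1,094.87/mo: n = ⌈−ln(1 − rB₀/P)/ln(1+r)⌉ = 22 payments (last $546.76); total interest = total paid − $18,930.00 = $4,609.03.
At $1,134.87/mo: 21 payments (last $636.73); total interest $4,404.13.
Interest saved = $4,609.03 − $4,404.13 = $204.90.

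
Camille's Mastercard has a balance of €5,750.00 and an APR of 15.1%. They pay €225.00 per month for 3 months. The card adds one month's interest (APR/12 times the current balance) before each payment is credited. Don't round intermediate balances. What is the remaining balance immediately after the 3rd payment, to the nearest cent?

Monthly rate r = 15.1%/12 = 1.25833% = 0.0125833.
Each month: B ← B·(1+r) − €225.00.
Month 1: interest €72.35; balance after payment €5,597.35.
Month 2: interest €70.43; balance after payment €5,442.79.
Month 3: interest €68.49; balance after payment €5,286.28.

€5,286.28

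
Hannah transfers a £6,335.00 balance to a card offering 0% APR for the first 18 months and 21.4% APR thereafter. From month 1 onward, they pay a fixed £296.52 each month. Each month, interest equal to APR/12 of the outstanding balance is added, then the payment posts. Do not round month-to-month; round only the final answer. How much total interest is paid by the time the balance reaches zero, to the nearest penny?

£40.98

Promo months 1–18 at r₀ = 0%/12 = 0; months 19+ at r₁ = 21.4%/12 = 0.0178333.
After month 18 (no interest yet): B = £6,335.00 − 18·£296.52 = £997.64.
Then at r₁ with £296.52/mo: n₂ = −ln(1 − r₁·B/P)/ln(1+r₁) ≈ 3.50 → 4 more payments.
Total paid = 21·£296.52 + £149.06 = £6,375.98; interest = £6,375.98 − £6,335.00 = £40.98.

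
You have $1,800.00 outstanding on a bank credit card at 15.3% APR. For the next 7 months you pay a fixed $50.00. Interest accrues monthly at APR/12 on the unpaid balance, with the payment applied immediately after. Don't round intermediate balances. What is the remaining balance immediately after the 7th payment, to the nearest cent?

Monthly rate r = 15.3%/12 = 1.275% = 0.01275.
Each month: B ← B·(1+r) − $50.00.
Month 1: interest $22.95; balance after payment $1,772.95.
Month 2: interest $22.61; balance after payment $1,745.56.
Month 3: interest $22.26; balance after payment $1,717.81.
Month 4: interest $21.90; balance after payment $1,689.71.
Month 5: interest $21.54; balance after payment $1,661.26.
Month 6: interest $21.18; balance after payment $1,632.44.
Month 7: interest $20.81; balance after payment $1,603.25.

$1,603.25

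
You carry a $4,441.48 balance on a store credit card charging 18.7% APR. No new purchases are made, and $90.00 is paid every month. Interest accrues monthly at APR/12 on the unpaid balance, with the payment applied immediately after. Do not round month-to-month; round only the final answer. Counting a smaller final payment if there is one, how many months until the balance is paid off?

95 payments

Monthly rate r = 18.7%/12 = 1.55833% = 0.0155833.
Recurrence: B ← B·(1+r) − $90.00.
Month 1: interest $69.21; balance after payment $4,420.69.
Month 2: interest $68.89; balance after payment $4,399.58.
Closed form: n = −ln(1 − rB₀/P)/ln(1+r) = −ln(0.23097)/ln(1.01558) ≈ 94.773, so the balance reaches zero during payment 95.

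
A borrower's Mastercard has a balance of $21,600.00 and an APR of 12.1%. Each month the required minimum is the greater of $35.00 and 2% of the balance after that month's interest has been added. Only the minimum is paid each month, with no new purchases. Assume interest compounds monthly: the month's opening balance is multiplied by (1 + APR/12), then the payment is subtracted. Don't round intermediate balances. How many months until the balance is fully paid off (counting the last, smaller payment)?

318 months

Monthly rate r = 12.1%/12 = 1.00833% = 0.0100833.
While 2% of the post-interest balance exceeds $35.00, each month B ← (B·(1+r))·(1 − 0.02), i.e. B shrinks by the factor (1+r)·0.98 = 0.98988.
This holds for months 1–249. Entering month 250 the balance is $1,716.69; 2% of the post-interest balance is now below $35.00, so the flat $35.00 minimum applies from here.
From month 250 a fixed $35.00 at rate r clears $1,716.69 in 69 more payments. Total: 249 + 69 = 318 months.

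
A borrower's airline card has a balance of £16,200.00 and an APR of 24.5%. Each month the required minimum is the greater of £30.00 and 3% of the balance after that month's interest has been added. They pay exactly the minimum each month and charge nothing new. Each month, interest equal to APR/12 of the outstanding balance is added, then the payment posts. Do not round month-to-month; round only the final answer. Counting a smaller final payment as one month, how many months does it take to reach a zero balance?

Monthly rate r = 24.5%/12 = 2.04167% = 0.0204167.
While 3% of the post-interest balance exceeds £30.00, each month B ← (B·(1+r))·(1 − 0.03), i.e. B shrinks by the factor (1+r)·0.97 = 0.9898.
This holds for months 1–274. Entering month 275 the balance is £977.28; 3% of the post-interest balance is now below £30.00, so the flat £30.00 minimum applies from here.
From month 275 a fixed £30.00 at rate r clears £977.28 in 55 more payments. Total: 274 + 55 = 329 months.

329 months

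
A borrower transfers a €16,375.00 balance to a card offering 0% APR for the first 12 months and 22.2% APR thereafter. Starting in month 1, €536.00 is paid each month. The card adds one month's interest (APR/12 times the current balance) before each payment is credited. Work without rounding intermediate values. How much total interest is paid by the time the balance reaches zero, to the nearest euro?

€2,348

Promo months 1–12 at r₀ = 0%/12 = 0; months 13+ at r₁ = 22.2%/12 = 0.0185.
After month 12 (no interest yet): B = €16,375.00 − 12·€536.00 = €9,943.00.
Then at r₁ with €536.00/mo: n₂ = −ln(1 − r₁·B/P)/ln(1+r₁) ≈ 22.93 → 23 more payments.
Total paid = 34·€536.00 + €499.36 = €18,723.36; interest = €18,723.36 − €16,375.00 = €2,348.36.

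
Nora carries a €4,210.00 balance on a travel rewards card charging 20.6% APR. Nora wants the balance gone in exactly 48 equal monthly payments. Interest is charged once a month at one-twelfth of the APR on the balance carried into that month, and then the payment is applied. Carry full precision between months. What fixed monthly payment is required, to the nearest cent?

Monthly rate r = 20.6%/12 = 1.71667% = 0.0171667.
Level-payment amortization: P = B₀·r / (1 − (1+r)^(−n)) = 4210.00·0.0171667 / (1 − 1.01717^(−48)).
Denominator 1 − (1+r)^(−48) = 0.558248268.
P = 72.2717 / 0.558248268 ≈ 129.46.

€129.46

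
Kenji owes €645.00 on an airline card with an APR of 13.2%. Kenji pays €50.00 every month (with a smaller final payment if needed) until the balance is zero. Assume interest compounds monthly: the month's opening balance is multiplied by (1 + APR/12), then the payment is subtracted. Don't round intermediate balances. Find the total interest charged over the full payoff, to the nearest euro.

Monthly rate r = 13.2%/12 = 1.1% = 0.011.
Payoff takes n = ⌈−ln(1 − rB₀/P)/ln(1+r)⌉ = ⌈13.989⌉ = 14 payments; the last is €49.43.
Total paid = 13·€50.00 + €49.43 = €699.43.
Total interest = total paid − principal = €699.43 − €645.00 = €54.43.

€54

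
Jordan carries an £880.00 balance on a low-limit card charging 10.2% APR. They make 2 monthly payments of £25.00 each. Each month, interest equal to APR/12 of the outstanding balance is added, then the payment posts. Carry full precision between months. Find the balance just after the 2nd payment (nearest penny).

£844.81

Monthly rate r = 10.2%/12 = 0.85% = 0.0085.
Each month: B ← B·(1+r) − £25.00.
Month 1: interest £7.48; balance after payment £862.48.
Month 2: interest £7.33; balance after payment £844.81.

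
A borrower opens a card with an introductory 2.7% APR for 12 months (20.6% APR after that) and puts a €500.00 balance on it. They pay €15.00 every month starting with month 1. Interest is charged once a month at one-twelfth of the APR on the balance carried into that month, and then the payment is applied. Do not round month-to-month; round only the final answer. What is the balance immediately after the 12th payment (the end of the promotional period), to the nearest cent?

Promo months 1–12 at r₀ = 2.7%/12 = 0.00225; months 13+ at r₁ = 20.6%/12 = 0.0171667.
After month 12: iterate B ← B·(1+r₀) − €15.00 for 12 months → €331.42.

€331.42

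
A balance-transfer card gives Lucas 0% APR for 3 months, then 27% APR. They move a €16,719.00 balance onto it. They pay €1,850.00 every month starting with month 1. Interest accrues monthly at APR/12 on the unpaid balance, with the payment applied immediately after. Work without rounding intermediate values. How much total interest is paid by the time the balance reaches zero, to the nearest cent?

€974.76

Promo months 1–3 at r₀ = 0%/12 = 0; months 4+ at r₁ = 27%/12 = 0.0225.
After month 3 (no interest yet): B = €16,719.00 − 3·€1,850.00 = €11,169.00.
Then at r₁ with €1,850.00/mo: n₂ = −ln(1 − r₁·B/P)/ln(1+r₁) ≈ 6.56 → 7 more payments.
Total paid = 9·€1,850.00 + €1,043.76 = €17,693.76; interest = €17,693.76 − €16,719.00 = €974.76.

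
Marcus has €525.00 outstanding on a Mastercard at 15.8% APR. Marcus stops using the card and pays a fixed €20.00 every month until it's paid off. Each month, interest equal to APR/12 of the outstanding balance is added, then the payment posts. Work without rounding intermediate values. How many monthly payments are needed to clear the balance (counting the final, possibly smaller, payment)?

33 months

Monthly rate r = 15.8%/12 = 1.31667% = 0.0131667.
Recurrence: B ← B·(1+r) − €20.00.
Month 1: interest €6.91; balance after payment €511.91.
Month 2: interest €6.74; balance after payment €498.65.
Closed form: n = −ln(1 − rB₀/P)/ln(1+r) = −ln(0.65438)/ln(1.01317) ≈ 32.420, so the balance reaches zero during payment 33.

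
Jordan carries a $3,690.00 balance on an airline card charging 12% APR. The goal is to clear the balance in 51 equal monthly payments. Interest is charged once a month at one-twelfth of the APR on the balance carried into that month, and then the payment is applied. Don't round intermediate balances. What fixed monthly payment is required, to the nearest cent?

$92.72

Monthly rate r = 12%/12 = 1% = 0.01.
Level-payment amortization: P = B₀·r / (1 − (1+r)^(−n)) = 3690.00·0.01 / (1 − 1.01^(−51)).
Denominator 1 − (1+r)^(−51) = 0.397981362.
P = 36.9 / 0.397981362 ≈ 92.72.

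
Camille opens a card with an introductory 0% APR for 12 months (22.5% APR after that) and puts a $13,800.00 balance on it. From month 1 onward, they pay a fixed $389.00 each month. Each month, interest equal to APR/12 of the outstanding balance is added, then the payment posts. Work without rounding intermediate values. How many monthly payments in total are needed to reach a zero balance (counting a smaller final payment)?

Promo months 1–12 at r₀ = 0%/12 = 0; months 13+ at r₁ = 22.5%/12 = 0.01875.
After month 12 (no interest yet): B = $13,800.00 − 12·$389.00 = $9,132.00.
Then at r₁ with $389.00/mo: n₂ = −ln(1 − r₁·B/P)/ln(1+r₁) ≈ 31.23 → 32 more payments.

44 months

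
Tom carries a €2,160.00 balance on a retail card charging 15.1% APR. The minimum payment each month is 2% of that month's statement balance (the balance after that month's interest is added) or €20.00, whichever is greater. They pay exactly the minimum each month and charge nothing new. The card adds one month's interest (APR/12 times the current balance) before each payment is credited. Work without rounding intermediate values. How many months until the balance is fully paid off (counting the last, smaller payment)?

Monthly rate r = 15.1%/12 = 1.25833% = 0.0125833.
While 2% of the post-interest balance exceeds €20.00, each month B ← (B·(1+r))·(1 − 0.02), i.e. B shrinks by the factor (1+r)·0.98 = 0.99233.
This holds for months 1–102. Entering month 103 the balance is €985.04; 2% of the post-interest balance is now below €20.00, so the flat €20.00 minimum applies from here.
From month 103 a fixed €20.00 at rate r clears €985.04 in 78 more payments. Total: 102 + 78 = 180 months.

180 months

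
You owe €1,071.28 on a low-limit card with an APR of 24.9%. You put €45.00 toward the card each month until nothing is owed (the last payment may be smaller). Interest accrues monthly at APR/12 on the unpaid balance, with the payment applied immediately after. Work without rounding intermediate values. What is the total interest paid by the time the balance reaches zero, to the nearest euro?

€421

Monthly rate r = 24.9%/12 = 2.075% = 0.02075.
Payoff takes n = ⌈−ln(1 − rB₀/P)/ln(1+r)⌉ = ⌈33.167⌉ = 34 payments; the last is €7.59.
Total paid = 33·€45.00 + €7.59 = €1,492.59.
Total interest = total paid − principal = €1,492.59 − €1,071.28 = €421.31.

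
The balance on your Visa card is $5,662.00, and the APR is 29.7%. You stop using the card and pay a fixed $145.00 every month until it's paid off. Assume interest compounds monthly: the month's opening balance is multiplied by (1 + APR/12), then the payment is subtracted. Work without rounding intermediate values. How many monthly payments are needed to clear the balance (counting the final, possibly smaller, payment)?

139 payments

Monthly rate r = 29.7%/12 = 2.475% = 0.02475.
Recurrence: B ← B·(1+r) − $145.00.
Month 1: interest $140.13; balance after payment $5,657.13.
Month 2: interest $140.01; balance after payment $5,652.15.
Closed form: n = −ln(1 − rB₀/P)/ln(1+r) = −ln(0.033555)/ln(1.02475) ≈ 138.844, so the balance reaches zero during payment 139.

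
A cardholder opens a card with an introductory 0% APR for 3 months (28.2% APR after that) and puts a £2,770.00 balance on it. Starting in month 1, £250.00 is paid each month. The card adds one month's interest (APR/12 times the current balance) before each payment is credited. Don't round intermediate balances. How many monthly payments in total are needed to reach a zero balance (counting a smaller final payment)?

Promo months 1–3 at r₀ = 0%/12 = 0; months 4+ at r₁ = 28.2%/12 = 0.0235.
After month 3 (no interest yet): B = £2,770.00 − 3·£250.00 = £2,020.00.
Then at r₁ with £250.00/mo: n₂ = −ln(1 − r₁·B/P)/ln(1+r₁) ≈ 9.07 → 10 more payments.

13 months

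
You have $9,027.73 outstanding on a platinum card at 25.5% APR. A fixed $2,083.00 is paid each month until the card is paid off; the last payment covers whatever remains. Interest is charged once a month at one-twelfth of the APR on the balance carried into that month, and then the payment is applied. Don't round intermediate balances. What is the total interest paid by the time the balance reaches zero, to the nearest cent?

$548.69

Monthly rate r = 25.5%/12 = 2.125% = 0.02125.
Payoff takes n = ⌈−ln(1 − rB₀/P)/ln(1+r)⌉ = ⌈4.595⌉ = 5 payments; the last is $1,244.42.
Total paid = 4·$2,083.00 + $1,244.42 = $9,576.42.
Total interest = total paid − principal = $9,576.42 − $9,027.73 = $548.69.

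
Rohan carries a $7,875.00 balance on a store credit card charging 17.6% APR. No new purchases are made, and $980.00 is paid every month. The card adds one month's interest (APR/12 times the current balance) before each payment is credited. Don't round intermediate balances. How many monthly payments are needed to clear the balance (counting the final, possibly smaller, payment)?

9 months

Monthly rate r = 17.6%/12 = 1.46667% = 0.0146667.
Recurrence: B ← B·(1+r) − $980.00.
Month 1: interest $115.50; balance after payment $7,010.50.
Month 2: interest $102.82; balance after payment $6,133.32.
Closed form: n = −ln(1 − rB₀/P)/ln(1+r) = −ln(0.88214)/ln(1.01467) ≈ 8.613, so the balance reaches zero during payment 9.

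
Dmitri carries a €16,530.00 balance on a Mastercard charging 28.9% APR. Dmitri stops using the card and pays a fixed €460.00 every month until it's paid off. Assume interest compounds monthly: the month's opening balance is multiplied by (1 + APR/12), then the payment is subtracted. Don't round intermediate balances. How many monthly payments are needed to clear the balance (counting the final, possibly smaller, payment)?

85 months

Monthly rate r = 28.9%/12 = 2.40833% = 0.0240833.
Recurrence: B ← B·(1+r) − €460.00.
Month 1: interest €398.10; balance after payment €16,468.10.
Month 2: interest €396.61; balance after payment €16,404.70.
Closed form: n = −ln(1 − rB₀/P)/ln(1+r) = −ln(0.13457)/ln(1.02408) ≈ 84.279, so the balance reaches zero during payment 85.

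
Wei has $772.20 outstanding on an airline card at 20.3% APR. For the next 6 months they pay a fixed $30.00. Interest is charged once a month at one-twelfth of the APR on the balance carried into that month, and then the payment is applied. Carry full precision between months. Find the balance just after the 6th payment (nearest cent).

$666.18

Monthly rate r = 20.3%/12 = 1.69167% = 0.0169167.
Each month: B ← B·(1+r) − $30.00.
Month 1: interest $13.06; balance after payment $755.26.
Month 2: interest $12.78; balance after payment $738.04.
Month 3: interest $12.49; balance after payment $720.52.
Month 4: interest $12.19; balance after payment $702.71.
Month 5: interest $11.89; balance after payment $684.60.
Month 6: interest $11.58; balance after payment $666.18.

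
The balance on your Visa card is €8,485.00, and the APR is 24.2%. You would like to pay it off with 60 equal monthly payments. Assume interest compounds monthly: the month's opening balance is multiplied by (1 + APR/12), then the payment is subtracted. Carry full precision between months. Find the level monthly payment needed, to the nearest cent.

€245.08

Monthly rate r = 24.2%/12 = 2.01667% = 0.0201667.
Level-payment amortization: P = B₀·r / (1 − (1+r)^(−n)) = 8485.00·0.0201667 / (1 − 1.02017^(−60)).
Denominator 1 − (1+r)^(−60) = 0.698190954.
P = 171.114 / 0.698190954 ≈ 245.08.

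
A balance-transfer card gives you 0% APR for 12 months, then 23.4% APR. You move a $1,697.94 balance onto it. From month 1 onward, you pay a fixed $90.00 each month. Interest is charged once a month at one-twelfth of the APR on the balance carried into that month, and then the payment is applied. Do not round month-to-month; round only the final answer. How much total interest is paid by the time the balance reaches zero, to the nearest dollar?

$52

Promo months 1–12 at r₀ = 0%/12 = 0; months 13+ at r₁ = 23.4%/12 = 0.0195.
After month 12 (no interest yet): B = $1,697.94 − 12·$90.00 = $617.94.
Then at r₁ with $90.00/mo: n₂ = −ln(1 − r₁·B/P)/ln(1+r₁) ≈ 7.44 → 8 more payments.
Total paid = 19·$90.00 + $40.08 = $1,750.08; interest = $1,750.08 − $1,697.94 = $52.14.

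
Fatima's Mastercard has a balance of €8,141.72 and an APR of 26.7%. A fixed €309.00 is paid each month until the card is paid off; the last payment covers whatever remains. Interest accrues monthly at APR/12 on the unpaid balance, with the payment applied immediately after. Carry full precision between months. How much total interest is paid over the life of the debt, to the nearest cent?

€4,250.41

Monthly rate r = 26.7%/12 = 2.225% = 0.02225.
Payoff takes n = ⌈−ln(1 − rB₀/P)/ln(1+r)⌉ = ⌈40.103⌉ = 41 payments; the last is €32.13.
Total paid = 40·€309.00 + €32.13 = €12,392.13.
Total interest = total paid − principal = €12,392.13 − €8,141.72 = €4,250.41.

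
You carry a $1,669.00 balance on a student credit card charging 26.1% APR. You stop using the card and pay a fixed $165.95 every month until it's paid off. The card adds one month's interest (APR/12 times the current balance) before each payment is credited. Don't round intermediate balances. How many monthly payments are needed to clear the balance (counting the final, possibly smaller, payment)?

12 months

Monthly rate r = 26.1%/12 = 2.175% = 0.02175.
Recurrence: B ← B·(1+r) − $165.95.
Month 1: interest $36.30; balance after payment $1,539.35.
Month 2: interest $33.48; balance after payment $1,406.88.
Closed form: n = −ln(1 − rB₀/P)/ln(1+r) = −ln(0.78125)/ln(1.02175) ≈ 11.473, so the balance reaches zero during payment 12.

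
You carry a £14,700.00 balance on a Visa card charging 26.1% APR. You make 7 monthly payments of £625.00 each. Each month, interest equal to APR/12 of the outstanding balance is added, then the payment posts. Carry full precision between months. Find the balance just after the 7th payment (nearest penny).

Monthly rate r = 26.1%/12 = 2.175% = 0.02175.
Each month: B ← B·(1+r) − £625.00.
Month 1: interest £319.73; balance after payment £14,394.73.
Month 2: interest £313.09; balance after payment £14,082.81.
Month 3: interest £306.30; balance after payment £13,764.11.
Month 4: interest £299.37; balance after payment £13,438.48.
Month 5: interest £292.29; balance after payment £13,105.77.
Month 6: interest £285.05; balance after payment £12,765.82.
Month 7: interest £277.66; balance after payment £12,418.47.

£12,418.47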